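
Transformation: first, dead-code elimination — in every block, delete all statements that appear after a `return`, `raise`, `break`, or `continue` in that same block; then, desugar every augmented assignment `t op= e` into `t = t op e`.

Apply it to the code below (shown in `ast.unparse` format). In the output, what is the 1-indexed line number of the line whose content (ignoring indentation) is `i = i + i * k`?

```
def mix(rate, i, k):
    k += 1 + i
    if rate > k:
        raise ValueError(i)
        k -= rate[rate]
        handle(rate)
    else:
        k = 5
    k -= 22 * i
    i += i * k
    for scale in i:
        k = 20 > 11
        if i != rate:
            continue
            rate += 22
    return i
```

8

Transformed code:
def mix(rate, i, k):
    k = k + (1 + i)
    if rate > k:
        raise ValueError(i)
    else:
        k = 5
    k = k - 22 * i
    i = i + i * k
    for scale in i:
        k = 20 > 11
        if i != rate:
            continue
    return i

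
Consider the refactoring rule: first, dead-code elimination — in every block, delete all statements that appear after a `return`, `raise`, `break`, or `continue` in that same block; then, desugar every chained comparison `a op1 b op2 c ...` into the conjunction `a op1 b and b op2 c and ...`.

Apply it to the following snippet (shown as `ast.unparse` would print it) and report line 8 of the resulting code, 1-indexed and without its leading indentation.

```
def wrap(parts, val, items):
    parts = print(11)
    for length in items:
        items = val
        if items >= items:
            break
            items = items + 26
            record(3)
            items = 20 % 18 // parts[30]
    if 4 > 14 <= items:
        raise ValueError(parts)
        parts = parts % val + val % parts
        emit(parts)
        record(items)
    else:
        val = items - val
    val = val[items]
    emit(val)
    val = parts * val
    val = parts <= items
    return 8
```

raise ValueError(parts)

Transformed code:
def wrap(parts, val, items):
    parts = print(11)
    for length in items:
        items = val
        if items >= items:
            break
    if 4 > 14 and 14 <= items:
        raise ValueError(parts)
    else:
        val = items - val
    val = val[items]
    emit(val)
    val = parts * val
    val = parts <= items
    return 8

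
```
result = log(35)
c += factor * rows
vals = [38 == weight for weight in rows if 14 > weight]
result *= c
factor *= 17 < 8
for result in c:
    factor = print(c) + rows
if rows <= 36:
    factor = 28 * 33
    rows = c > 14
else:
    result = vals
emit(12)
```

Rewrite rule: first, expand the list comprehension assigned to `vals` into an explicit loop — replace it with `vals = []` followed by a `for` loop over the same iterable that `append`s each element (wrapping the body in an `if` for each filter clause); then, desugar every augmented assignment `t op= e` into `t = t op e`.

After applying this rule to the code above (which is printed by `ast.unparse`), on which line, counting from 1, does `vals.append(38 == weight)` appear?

6

Transformed code:
result = log(35)
c = c + factor * rows
vals = []
for weight in rows:
    if 14 > weight:
        vals.append(38 == weight)
result = result * c
factor = factor * (17 < 8)
for result in c:
    factor = print(c) + rows
if rows <= 36:
    factor = 28 * 33
    rows = c > 14
else:
    result = vals
emit(12)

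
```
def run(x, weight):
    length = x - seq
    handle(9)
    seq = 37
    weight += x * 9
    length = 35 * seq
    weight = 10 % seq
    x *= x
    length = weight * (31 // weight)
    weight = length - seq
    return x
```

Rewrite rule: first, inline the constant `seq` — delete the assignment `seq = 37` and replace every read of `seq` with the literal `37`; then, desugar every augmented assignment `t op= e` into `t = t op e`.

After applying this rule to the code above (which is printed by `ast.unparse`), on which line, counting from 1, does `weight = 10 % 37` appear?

Transformed code:
def run(x, weight):
    length = x - 37
    handle(9)
    weight = weight + x * 9
    length = 35 * 37
    weight = 10 % 37
    x = x * x
    length = weight * (31 // weight)
    weight = length - 37
    return x

6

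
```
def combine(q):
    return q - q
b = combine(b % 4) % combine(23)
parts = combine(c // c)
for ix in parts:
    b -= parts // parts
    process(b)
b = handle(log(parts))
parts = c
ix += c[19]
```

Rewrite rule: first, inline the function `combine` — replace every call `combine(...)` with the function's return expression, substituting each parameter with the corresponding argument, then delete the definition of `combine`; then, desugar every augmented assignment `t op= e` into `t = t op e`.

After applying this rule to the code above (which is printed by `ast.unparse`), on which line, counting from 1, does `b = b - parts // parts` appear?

4

Transformed code:
b = (b % 4 - b % 4) % (23 - 23)
parts = c // c - c // c
for ix in parts:
    b = b - parts // parts
    process(b)
b = handle(log(parts))
parts = c
ix = ix + c[19]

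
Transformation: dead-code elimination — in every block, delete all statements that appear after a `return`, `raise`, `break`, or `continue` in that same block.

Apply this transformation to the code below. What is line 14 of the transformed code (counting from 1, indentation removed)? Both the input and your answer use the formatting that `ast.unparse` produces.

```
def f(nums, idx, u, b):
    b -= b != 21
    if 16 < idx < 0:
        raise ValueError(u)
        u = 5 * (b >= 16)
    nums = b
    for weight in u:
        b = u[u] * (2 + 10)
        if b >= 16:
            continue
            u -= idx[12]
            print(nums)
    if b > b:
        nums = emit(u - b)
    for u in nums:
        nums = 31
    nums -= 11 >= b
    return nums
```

Transformed code:
def f(nums, idx, u, b):
    b -= b != 21
    if 16 < idx < 0:
        raise ValueError(u)
    nums = b
    for weight in u:
        b = u[u] * (2 + 10)
        if b >= 16:
            continue
    if b > b:
        nums = emit(u - b)
    for u in nums:
        nums = 31
    nums -= 11 >= b
    return nums

nums -= 11 >= b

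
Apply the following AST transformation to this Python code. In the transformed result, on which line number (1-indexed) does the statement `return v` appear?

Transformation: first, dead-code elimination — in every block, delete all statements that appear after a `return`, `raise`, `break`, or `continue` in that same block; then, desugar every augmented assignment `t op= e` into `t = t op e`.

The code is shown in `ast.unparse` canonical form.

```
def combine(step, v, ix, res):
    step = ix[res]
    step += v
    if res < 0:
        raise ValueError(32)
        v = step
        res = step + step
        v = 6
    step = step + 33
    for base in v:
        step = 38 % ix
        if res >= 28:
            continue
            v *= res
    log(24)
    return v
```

Transformed code:
def combine(step, v, ix, res):
    step = ix[res]
    step = step + v
    if res < 0:
        raise ValueError(32)
    step = step + 33
    for base in v:
        step = 38 % ix
        if res >= 28:
            continue
    log(24)
    return v

12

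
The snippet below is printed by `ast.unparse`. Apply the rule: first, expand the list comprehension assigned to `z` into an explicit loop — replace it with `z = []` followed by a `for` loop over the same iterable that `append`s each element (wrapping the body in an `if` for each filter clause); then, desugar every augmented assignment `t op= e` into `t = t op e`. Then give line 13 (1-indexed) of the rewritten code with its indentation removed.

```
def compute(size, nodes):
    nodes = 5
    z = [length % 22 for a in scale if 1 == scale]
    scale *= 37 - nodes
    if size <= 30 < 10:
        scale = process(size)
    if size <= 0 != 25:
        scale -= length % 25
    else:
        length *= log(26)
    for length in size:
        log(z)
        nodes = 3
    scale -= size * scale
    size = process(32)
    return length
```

length = length * log(26)

Transformed code:
def compute(size, nodes):
    nodes = 5
    z = []
    for a in scale:
        if 1 == scale:
            z.append(length % 22)
    scale = scale * (37 - nodes)
    if size <= 30 < 10:
        scale = process(size)
    if size <= 0 != 25:
        scale = scale - length % 25
    else:
        length = length * log(26)
    for length in size:
        log(z)
        nodes = 3
    scale = scale - size * scale
    size = process(32)
    return length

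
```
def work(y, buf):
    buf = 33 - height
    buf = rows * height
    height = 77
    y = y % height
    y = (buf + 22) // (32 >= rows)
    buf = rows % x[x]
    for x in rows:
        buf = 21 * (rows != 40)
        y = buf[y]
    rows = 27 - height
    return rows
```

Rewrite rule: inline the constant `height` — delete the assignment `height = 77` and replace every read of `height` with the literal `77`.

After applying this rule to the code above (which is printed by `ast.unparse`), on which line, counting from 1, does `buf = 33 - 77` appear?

Transformed code:
def work(y, buf):
    buf = 33 - 77
    buf = rows * 77
    y = y % 77
    y = (buf + 22) // (32 >= rows)
    buf = rows % x[x]
    for x in rows:
        buf = 21 * (rows != 40)
        y = buf[y]
    rows = 27 - 77
    return rows

2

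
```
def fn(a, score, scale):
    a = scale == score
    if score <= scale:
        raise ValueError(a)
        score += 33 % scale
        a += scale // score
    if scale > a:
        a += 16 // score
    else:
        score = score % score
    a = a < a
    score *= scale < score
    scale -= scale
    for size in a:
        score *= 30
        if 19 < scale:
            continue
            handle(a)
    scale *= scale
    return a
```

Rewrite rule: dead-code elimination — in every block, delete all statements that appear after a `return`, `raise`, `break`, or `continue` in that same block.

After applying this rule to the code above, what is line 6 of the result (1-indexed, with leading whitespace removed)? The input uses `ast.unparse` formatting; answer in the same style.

a += 16 // score

Transformed code:
def fn(a, score, scale):
    a = scale == score
    if score <= scale:
        raise ValueError(a)
    if scale > a:
        a += 16 // score
    else:
        score = score % score
    a = a < a
    score *= scale < score
    scale -= scale
    for size in a:
        score *= 30
        if 19 < scale:
            continue
    scale *= scale
    return a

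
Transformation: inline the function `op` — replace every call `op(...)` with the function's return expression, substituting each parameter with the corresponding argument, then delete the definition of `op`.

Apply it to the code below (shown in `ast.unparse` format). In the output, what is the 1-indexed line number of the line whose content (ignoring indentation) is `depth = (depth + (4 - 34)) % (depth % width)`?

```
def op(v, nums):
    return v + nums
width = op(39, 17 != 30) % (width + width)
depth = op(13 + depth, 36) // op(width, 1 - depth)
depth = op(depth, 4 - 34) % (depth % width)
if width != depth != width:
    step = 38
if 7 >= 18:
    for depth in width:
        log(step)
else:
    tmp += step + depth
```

Transformed code:
width = (39 + (17 != 30)) % (width + width)
depth = (13 + depth + 36) // (width + (1 - depth))
depth = (depth + (4 - 34)) % (depth % width)
if width != depth != width:
    step = 38
if 7 >= 18:
    for depth in width:
        log(step)
else:
    tmp += step + depth

3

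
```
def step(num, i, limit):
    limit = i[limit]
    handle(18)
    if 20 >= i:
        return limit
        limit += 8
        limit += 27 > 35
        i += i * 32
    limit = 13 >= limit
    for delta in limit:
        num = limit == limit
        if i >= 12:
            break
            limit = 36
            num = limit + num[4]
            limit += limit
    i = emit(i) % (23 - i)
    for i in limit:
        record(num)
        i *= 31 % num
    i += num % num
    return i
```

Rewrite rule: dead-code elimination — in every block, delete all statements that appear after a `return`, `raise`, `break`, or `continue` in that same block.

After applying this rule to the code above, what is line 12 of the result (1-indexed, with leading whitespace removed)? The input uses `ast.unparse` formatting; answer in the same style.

for i in limit:

Transformed code:
def step(num, i, limit):
    limit = i[limit]
    handle(18)
    if 20 >= i:
        return limit
    limit = 13 >= limit
    for delta in limit:
        num = limit == limit
        if i >= 12:
            break
    i = emit(i) % (23 - i)
    for i in limit:
        record(num)
        i *= 31 % num
    i += num % num
    return i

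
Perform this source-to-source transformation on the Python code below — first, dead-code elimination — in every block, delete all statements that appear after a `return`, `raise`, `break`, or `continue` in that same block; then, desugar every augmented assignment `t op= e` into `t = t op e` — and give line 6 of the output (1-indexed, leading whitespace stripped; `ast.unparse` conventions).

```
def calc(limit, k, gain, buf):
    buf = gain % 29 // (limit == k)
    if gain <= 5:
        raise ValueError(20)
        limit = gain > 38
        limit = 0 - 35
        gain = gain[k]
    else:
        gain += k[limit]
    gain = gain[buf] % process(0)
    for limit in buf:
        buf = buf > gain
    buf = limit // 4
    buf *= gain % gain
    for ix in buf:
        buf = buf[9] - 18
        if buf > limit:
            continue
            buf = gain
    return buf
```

gain = gain + k[limit]

Transformed code:
def calc(limit, k, gain, buf):
    buf = gain % 29 // (limit == k)
    if gain <= 5:
        raise ValueError(20)
    else:
        gain = gain + k[limit]
    gain = gain[buf] % process(0)
    for limit in buf:
        buf = buf > gain
    buf = limit // 4
    buf = buf * (gain % gain)
    for ix in buf:
        buf = buf[9] - 18
        if buf > limit:
            continue
    return buf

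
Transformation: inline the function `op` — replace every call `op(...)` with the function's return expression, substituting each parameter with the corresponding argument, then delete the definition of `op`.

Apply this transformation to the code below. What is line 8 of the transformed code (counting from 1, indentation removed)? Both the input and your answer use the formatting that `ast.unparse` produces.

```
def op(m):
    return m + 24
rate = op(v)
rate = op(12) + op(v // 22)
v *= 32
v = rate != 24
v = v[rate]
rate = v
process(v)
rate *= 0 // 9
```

Transformed code:
rate = v + 24
rate = 12 + 24 + (v // 22 + 24)
v *= 32
v = rate != 24
v = v[rate]
rate = v
process(v)
rate *= 0 // 9

rate *= 0 // 9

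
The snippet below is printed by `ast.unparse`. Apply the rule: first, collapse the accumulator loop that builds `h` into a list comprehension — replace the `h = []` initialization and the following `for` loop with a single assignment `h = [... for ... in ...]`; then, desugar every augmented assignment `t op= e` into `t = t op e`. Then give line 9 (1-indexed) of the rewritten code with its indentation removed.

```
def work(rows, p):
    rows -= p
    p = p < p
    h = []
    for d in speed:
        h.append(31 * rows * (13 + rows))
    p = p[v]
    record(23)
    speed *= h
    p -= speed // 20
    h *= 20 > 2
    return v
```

Transformed code:
def work(rows, p):
    rows = rows - p
    p = p < p
    h = [31 * rows * (13 + rows) for d in speed]
    p = p[v]
    record(23)
    speed = speed * h
    p = p - speed // 20
    h = h * (20 > 2)
    return v

h = h * (20 > 2)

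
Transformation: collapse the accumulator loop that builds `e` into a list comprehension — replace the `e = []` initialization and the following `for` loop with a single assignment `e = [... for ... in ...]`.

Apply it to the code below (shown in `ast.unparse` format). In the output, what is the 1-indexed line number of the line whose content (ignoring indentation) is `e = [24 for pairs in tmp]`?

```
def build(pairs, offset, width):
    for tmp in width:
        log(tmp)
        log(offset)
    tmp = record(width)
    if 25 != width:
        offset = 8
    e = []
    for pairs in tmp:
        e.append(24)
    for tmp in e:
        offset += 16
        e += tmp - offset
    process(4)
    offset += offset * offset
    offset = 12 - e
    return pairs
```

8

Transformed code:
def build(pairs, offset, width):
    for tmp in width:
        log(tmp)
        log(offset)
    tmp = record(width)
    if 25 != width:
        offset = 8
    e = [24 for pairs in tmp]
    for tmp in e:
        offset += 16
        e += tmp - offset
    process(4)
    offset += offset * offset
    offset = 12 - e
    return pairs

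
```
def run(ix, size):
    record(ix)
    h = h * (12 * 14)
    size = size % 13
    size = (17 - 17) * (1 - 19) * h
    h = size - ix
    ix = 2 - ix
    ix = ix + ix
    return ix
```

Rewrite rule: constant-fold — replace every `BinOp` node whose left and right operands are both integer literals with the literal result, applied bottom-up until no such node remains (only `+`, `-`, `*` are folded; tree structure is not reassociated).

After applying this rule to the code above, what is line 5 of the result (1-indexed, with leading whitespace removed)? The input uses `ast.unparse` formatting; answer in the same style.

size = 0 * h

Transformed code:
def run(ix, size):
    record(ix)
    h = h * 168
    size = size % 13
    size = 0 * h
    h = size - ix
    ix = 2 - ix
    ix = ix + ix
    return ix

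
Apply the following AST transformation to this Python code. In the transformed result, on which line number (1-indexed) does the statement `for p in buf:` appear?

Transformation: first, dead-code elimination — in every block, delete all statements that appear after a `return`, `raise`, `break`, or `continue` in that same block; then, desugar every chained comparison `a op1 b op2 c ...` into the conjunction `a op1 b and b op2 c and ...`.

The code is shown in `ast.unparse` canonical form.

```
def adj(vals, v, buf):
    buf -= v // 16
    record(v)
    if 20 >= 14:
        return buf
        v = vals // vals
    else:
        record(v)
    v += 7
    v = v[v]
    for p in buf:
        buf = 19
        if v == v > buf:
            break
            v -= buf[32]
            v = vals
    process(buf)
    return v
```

Transformed code:
def adj(vals, v, buf):
    buf -= v // 16
    record(v)
    if 20 >= 14:
        return buf
    else:
        record(v)
    v += 7
    v = v[v]
    for p in buf:
        buf = 19
        if v == v and v > buf:
            break
    process(buf)
    return v

10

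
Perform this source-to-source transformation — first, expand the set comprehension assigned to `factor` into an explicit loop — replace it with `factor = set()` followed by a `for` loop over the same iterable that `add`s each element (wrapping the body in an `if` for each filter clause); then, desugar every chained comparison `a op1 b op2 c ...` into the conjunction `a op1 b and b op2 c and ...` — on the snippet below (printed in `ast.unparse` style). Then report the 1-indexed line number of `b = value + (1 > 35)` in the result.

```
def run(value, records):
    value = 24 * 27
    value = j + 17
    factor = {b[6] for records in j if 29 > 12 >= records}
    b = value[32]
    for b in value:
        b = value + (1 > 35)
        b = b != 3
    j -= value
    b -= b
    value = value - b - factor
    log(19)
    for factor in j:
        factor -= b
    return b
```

Transformed code:
def run(value, records):
    value = 24 * 27
    value = j + 17
    factor = set()
    for records in j:
        if 29 > 12 and 12 >= records:
            factor.add(b[6])
    b = value[32]
    for b in value:
        b = value + (1 > 35)
        b = b != 3
    j -= value
    b -= b
    value = value - b - factor
    log(19)
    for factor in j:
        factor -= b
    return b

10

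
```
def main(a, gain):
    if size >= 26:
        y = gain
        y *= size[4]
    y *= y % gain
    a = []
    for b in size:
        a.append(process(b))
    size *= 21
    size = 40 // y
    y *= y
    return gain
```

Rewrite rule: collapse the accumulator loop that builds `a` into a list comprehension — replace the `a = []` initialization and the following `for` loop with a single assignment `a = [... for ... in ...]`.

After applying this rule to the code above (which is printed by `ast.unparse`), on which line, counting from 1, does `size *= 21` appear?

7

Transformed code:
def main(a, gain):
    if size >= 26:
        y = gain
        y *= size[4]
    y *= y % gain
    a = [process(b) for b in size]
    size *= 21
    size = 40 // y
    y *= y
    return gain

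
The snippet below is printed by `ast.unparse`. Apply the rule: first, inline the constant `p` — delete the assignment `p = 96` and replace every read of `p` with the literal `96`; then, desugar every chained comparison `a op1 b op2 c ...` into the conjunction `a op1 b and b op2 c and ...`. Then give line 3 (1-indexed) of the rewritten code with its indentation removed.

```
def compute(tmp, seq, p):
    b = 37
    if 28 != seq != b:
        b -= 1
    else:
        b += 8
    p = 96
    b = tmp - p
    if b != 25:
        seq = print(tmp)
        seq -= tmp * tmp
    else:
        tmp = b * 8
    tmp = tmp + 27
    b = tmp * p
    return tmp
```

Transformed code:
def compute(tmp, seq, p):
    b = 37
    if 28 != seq and seq != b:
        b -= 1
    else:
        b += 8
    b = tmp - 96
    if b != 25:
        seq = print(tmp)
        seq -= tmp * tmp
    else:
        tmp = b * 8
    tmp = tmp + 27
    b = tmp * 96
    return tmp

if 28 != seq and seq != b:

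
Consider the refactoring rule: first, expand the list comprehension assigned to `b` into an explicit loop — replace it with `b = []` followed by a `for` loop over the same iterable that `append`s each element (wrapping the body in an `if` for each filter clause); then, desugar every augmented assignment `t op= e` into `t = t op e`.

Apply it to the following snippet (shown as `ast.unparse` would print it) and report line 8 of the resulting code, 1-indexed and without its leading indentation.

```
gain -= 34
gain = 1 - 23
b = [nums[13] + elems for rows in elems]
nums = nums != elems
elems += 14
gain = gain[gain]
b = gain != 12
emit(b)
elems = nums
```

Transformed code:
gain = gain - 34
gain = 1 - 23
b = []
for rows in elems:
    b.append(nums[13] + elems)
nums = nums != elems
elems = elems + 14
gain = gain[gain]
b = gain != 12
emit(b)
elems = nums

gain = gain[gain]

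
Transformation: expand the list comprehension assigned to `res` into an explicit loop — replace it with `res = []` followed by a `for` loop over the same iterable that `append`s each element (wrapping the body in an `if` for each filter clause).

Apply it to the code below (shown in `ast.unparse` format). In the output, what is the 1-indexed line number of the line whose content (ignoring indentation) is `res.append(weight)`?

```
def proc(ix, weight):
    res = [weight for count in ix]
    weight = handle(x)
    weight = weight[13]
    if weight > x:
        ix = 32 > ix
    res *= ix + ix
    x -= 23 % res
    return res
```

Transformed code:
def proc(ix, weight):
    res = []
    for count in ix:
        res.append(weight)
    weight = handle(x)
    weight = weight[13]
    if weight > x:
        ix = 32 > ix
    res *= ix + ix
    x -= 23 % res
    return res

4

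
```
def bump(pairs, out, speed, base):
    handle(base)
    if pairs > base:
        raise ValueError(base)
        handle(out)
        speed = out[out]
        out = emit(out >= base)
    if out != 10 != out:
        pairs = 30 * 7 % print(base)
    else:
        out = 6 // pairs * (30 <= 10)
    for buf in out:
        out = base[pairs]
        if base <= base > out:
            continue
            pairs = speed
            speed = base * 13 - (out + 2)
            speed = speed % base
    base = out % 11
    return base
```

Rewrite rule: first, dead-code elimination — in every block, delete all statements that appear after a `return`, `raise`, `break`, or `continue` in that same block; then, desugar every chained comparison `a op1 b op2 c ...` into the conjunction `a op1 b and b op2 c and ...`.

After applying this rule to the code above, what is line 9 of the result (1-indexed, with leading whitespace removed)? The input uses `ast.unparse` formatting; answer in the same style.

Transformed code:
def bump(pairs, out, speed, base):
    handle(base)
    if pairs > base:
        raise ValueError(base)
    if out != 10 and 10 != out:
        pairs = 30 * 7 % print(base)
    else:
        out = 6 // pairs * (30 <= 10)
    for buf in out:
        out = base[pairs]
        if base <= base and base > out:
            continue
    base = out % 11
    return base

for buf in out:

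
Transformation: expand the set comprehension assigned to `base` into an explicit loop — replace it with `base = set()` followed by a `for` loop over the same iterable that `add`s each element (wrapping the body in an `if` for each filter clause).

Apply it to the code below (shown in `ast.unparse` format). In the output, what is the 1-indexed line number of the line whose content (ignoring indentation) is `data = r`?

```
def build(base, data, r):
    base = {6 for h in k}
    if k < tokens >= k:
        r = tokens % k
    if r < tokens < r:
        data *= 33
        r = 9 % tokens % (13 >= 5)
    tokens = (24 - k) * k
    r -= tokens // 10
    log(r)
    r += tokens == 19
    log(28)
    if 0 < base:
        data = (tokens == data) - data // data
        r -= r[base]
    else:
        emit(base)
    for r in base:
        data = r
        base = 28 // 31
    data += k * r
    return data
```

Transformed code:
def build(base, data, r):
    base = set()
    for h in k:
        base.add(6)
    if k < tokens >= k:
        r = tokens % k
    if r < tokens < r:
        data *= 33
        r = 9 % tokens % (13 >= 5)
    tokens = (24 - k) * k
    r -= tokens // 10
    log(r)
    r += tokens == 19
    log(28)
    if 0 < base:
        data = (tokens == data) - data // data
        r -= r[base]
    else:
        emit(base)
    for r in base:
        data = r
        base = 28 // 31
    data += k * r
    return data

21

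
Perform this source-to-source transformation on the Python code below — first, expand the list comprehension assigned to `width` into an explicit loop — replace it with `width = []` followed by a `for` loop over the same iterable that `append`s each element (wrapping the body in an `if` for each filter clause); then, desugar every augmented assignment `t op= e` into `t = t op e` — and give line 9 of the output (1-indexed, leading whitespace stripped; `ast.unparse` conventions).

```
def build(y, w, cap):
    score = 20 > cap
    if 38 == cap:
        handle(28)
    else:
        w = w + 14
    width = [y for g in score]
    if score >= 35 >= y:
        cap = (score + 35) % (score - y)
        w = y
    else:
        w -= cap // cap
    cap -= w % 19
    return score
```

Transformed code:
def build(y, w, cap):
    score = 20 > cap
    if 38 == cap:
        handle(28)
    else:
        w = w + 14
    width = []
    for g in score:
        width.append(y)
    if score >= 35 >= y:
        cap = (score + 35) % (score - y)
        w = y
    else:
        w = w - cap // cap
    cap = cap - w % 19
    return score

width.append(y)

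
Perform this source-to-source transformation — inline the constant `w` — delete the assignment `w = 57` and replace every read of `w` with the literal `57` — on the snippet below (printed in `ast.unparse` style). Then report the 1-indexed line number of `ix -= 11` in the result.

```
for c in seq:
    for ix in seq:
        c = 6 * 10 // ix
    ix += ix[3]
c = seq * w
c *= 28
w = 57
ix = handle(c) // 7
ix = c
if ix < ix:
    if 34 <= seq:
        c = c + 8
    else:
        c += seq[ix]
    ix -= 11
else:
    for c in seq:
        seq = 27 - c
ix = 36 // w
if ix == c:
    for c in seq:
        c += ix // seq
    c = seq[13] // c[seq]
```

14

Transformed code:
for c in seq:
    for ix in seq:
        c = 6 * 10 // ix
    ix += ix[3]
c = seq * 57
c *= 28
ix = handle(c) // 7
ix = c
if ix < ix:
    if 34 <= seq:
        c = c + 8
    else:
        c += seq[ix]
    ix -= 11
else:
    for c in seq:
        seq = 27 - c
ix = 36 // 57
if ix == c:
    for c in seq:
        c += ix // seq
    c = seq[13] // c[seq]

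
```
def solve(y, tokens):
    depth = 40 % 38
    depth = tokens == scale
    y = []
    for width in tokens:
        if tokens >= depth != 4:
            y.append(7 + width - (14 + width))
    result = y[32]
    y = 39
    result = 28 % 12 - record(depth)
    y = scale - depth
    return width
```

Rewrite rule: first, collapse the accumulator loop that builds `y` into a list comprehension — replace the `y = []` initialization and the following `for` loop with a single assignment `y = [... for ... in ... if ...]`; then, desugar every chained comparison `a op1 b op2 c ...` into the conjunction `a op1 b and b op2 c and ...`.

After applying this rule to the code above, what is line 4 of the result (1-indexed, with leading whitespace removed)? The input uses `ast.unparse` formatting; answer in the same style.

y = [7 + width - (14 + width) for width in tokens if tokens >= depth and depth != 4]

Transformed code:
def solve(y, tokens):
    depth = 40 % 38
    depth = tokens == scale
    y = [7 + width - (14 + width) for width in tokens if tokens >= depth and depth != 4]
    result = y[32]
    y = 39
    result = 28 % 12 - record(depth)
    y = scale - depth
    return width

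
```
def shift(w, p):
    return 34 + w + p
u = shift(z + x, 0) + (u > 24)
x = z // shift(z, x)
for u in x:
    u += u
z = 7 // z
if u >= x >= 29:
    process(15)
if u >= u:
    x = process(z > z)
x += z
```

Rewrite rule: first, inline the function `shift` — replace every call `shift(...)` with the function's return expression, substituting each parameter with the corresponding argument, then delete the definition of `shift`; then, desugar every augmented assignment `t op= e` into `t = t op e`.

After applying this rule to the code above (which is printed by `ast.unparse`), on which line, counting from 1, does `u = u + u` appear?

4

Transformed code:
u = 34 + (z + x) + 0 + (u > 24)
x = z // (34 + z + x)
for u in x:
    u = u + u
z = 7 // z
if u >= x >= 29:
    process(15)
if u >= u:
    x = process(z > z)
x = x + z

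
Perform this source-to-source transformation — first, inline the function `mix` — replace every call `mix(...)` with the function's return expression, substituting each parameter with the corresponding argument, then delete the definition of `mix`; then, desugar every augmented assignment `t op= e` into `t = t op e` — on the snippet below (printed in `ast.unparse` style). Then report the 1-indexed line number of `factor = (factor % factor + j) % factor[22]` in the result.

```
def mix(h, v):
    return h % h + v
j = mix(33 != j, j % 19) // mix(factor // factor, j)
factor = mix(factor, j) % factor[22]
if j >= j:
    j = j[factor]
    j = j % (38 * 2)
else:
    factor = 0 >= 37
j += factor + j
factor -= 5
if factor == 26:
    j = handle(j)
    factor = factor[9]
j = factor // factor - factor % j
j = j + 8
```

Transformed code:
j = ((33 != j) % (33 != j) + j % 19) // (factor // factor % (factor // factor) + j)
factor = (factor % factor + j) % factor[22]
if j >= j:
    j = j[factor]
    j = j % (38 * 2)
else:
    factor = 0 >= 37
j = j + (factor + j)
factor = factor - 5
if factor == 26:
    j = handle(j)
    factor = factor[9]
j = factor // factor - factor % j
j = j + 8

2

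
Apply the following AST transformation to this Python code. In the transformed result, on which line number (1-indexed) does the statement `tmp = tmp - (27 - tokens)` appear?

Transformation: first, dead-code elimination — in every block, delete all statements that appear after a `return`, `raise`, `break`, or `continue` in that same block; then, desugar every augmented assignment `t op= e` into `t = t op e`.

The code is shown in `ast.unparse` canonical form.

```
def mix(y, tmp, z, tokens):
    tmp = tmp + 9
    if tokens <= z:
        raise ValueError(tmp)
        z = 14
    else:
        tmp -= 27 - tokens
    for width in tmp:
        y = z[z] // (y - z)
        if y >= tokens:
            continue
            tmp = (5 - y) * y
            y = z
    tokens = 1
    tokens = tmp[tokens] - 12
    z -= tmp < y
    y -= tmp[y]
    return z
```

6

Transformed code:
def mix(y, tmp, z, tokens):
    tmp = tmp + 9
    if tokens <= z:
        raise ValueError(tmp)
    else:
        tmp = tmp - (27 - tokens)
    for width in tmp:
        y = z[z] // (y - z)
        if y >= tokens:
            continue
    tokens = 1
    tokens = tmp[tokens] - 12
    z = z - (tmp < y)
    y = y - tmp[y]
    return z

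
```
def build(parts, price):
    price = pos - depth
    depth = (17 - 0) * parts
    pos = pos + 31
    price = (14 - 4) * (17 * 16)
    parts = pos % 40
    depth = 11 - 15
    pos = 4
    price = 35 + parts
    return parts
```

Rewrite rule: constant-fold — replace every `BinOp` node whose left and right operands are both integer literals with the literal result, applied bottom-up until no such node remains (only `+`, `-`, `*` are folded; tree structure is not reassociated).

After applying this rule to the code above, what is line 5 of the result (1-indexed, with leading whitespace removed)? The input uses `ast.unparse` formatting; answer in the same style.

Transformed code:
def build(parts, price):
    price = pos - depth
    depth = 17 * parts
    pos = pos + 31
    price = 2720
    parts = pos % 40
    depth = -4
    pos = 4
    price = 35 + parts
    return parts

price = 2720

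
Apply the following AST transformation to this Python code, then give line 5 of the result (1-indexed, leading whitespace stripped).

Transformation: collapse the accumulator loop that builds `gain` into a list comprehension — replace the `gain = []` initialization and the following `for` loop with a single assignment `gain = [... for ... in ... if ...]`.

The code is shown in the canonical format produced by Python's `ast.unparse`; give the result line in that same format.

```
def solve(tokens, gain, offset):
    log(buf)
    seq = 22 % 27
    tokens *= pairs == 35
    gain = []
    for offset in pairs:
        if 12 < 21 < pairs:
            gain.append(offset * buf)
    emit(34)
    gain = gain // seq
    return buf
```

gain = [offset * buf for offset in pairs if 12 < 21 < pairs]

Transformed code:
def solve(tokens, gain, offset):
    log(buf)
    seq = 22 % 27
    tokens *= pairs == 35
    gain = [offset * buf for offset in pairs if 12 < 21 < pairs]
    emit(34)
    gain = gain // seq
    return buf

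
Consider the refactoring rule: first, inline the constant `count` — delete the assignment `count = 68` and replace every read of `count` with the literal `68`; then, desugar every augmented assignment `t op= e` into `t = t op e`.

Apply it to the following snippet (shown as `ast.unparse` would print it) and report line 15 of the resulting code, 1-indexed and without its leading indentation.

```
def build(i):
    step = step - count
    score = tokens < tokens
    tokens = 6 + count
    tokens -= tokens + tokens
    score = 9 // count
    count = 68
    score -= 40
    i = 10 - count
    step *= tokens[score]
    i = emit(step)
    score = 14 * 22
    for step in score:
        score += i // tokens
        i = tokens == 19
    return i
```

return i

Transformed code:
def build(i):
    step = step - 68
    score = tokens < tokens
    tokens = 6 + 68
    tokens = tokens - (tokens + tokens)
    score = 9 // 68
    score = score - 40
    i = 10 - 68
    step = step * tokens[score]
    i = emit(step)
    score = 14 * 22
    for step in score:
        score = score + i // tokens
        i = tokens == 19
    return i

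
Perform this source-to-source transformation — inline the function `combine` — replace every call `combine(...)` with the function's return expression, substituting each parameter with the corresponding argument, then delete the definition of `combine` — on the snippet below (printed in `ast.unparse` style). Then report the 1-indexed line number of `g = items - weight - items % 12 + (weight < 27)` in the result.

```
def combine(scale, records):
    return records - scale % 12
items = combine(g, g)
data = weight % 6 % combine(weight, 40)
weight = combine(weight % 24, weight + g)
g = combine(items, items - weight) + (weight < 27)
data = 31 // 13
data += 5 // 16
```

4

Transformed code:
items = g - g % 12
data = weight % 6 % (40 - weight % 12)
weight = weight + g - weight % 24 % 12
g = items - weight - items % 12 + (weight < 27)
data = 31 // 13
data += 5 // 16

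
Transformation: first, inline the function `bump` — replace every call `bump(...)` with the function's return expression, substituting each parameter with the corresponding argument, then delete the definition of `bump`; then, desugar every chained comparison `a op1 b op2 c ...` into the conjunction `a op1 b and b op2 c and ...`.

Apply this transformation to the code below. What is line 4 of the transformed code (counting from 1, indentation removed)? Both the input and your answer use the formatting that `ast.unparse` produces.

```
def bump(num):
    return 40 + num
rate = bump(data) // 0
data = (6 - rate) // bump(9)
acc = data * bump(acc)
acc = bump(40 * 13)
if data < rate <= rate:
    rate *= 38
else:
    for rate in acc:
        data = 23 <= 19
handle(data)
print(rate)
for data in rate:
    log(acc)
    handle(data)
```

acc = 40 + 40 * 13

Transformed code:
rate = (40 + data) // 0
data = (6 - rate) // (40 + 9)
acc = data * (40 + acc)
acc = 40 + 40 * 13
if data < rate and rate <= rate:
    rate *= 38
else:
    for rate in acc:
        data = 23 <= 19
handle(data)
print(rate)
for data in rate:
    log(acc)
    handle(data)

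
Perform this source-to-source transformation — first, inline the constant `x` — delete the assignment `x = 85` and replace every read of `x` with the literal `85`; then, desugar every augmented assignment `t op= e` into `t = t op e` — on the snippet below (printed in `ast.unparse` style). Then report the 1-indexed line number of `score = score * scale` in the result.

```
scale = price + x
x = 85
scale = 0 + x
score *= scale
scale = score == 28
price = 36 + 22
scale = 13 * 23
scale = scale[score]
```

Transformed code:
scale = price + 85
scale = 0 + 85
score = score * scale
scale = score == 28
price = 36 + 22
scale = 13 * 23
scale = scale[score]

3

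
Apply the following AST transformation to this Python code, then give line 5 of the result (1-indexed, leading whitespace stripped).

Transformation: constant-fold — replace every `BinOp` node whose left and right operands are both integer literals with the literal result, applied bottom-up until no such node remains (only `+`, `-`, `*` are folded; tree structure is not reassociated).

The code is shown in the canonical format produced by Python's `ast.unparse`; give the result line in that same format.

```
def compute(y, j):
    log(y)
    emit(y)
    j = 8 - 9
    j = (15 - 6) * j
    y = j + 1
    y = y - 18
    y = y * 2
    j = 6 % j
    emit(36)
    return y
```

j = 9 * j

Transformed code:
def compute(y, j):
    log(y)
    emit(y)
    j = -1
    j = 9 * j
    y = j + 1
    y = y - 18
    y = y * 2
    j = 6 % j
    emit(36)
    return y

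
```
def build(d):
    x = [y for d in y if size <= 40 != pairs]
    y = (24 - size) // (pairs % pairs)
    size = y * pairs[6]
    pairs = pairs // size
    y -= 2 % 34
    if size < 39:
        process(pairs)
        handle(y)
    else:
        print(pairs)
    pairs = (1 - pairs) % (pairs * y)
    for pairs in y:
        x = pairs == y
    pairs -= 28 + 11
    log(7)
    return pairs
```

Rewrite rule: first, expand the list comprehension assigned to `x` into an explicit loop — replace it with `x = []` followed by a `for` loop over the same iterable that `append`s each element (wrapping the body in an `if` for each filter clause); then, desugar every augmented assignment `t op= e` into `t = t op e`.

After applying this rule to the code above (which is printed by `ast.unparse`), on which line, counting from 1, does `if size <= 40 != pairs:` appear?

Transformed code:
def build(d):
    x = []
    for d in y:
        if size <= 40 != pairs:
            x.append(y)
    y = (24 - size) // (pairs % pairs)
    size = y * pairs[6]
    pairs = pairs // size
    y = y - 2 % 34
    if size < 39:
        process(pairs)
        handle(y)
    else:
        print(pairs)
    pairs = (1 - pairs) % (pairs * y)
    for pairs in y:
        x = pairs == y
    pairs = pairs - (28 + 11)
    log(7)
    return pairs

4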